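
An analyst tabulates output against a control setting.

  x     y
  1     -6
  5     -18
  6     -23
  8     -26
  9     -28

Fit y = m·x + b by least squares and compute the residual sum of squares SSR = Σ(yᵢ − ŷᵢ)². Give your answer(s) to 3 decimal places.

Sums needed: Σx·x = 207, Σx = 29, Σ1 = 5.
For Mᵀy: Σx·y = -694, Σy = -101.
So MᵀM·[m, b]ᵀ = Mᵀy: [[207, 29]; [29, 5]]·[m, b]ᵀ = [-694, -101]ᵀ.
Δ = 207·5 − 29² = 194.
m = ((-694)·5 − 29·(-101))/194 = -541/194; b = (207·(-101) − 29·(-694))/194 = -781/194.
Residuals: 79/97, -3/97, -435/194, 65/194, 109/97; SSR = 1371/194.

SSR = 7.067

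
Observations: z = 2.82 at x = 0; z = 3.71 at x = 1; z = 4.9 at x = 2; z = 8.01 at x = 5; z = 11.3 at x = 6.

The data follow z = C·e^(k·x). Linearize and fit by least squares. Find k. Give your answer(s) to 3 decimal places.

Let Y = ln z. Fitting Y = k·x + ln C by least squares:
Σx = 14.0000, Σ(x)² = 66.0000, Σln z = 8.4425, Σx·ln z = 29.4418.
Equations: 66.0000·k + 14.0000·ln C = 29.4418;  14.0000·k + 5·ln C = 8.4425.
Solving (det = 134.0000): k = 0.21652, ln C = 1.08224.

k = 0.217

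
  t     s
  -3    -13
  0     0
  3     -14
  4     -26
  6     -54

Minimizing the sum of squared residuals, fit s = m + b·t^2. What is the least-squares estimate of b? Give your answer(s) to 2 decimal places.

Normal-equation sums: Σ1 = 5, Σt^2 = 70, Σt^2·t^2 = 1714.
And Σs = -107, Σt^2·s = -2603.
Normal equations: [[5, 70]; [70, 1714]]·[m, b]ᵀ = [-107, -2603]ᵀ.
det = 5·1714 − 70² = 3670.
m = ((-107)·1714 − 70·(-2603))/3670 = -594/1835; b = (5·(-2603) − 70·(-107))/3670 = -1105/734.

b = -1.51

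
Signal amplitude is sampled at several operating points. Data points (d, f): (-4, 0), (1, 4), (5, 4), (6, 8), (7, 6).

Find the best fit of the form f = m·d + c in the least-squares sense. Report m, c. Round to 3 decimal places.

Sums needed: Σd·d = 127, Σd = 15, Σ1 = 5.
Moment sums: Σd·f = 114, Σf = 22.
AᵀA·[m, c]ᵀ = Aᵀf becomes [[127, 15]; [15, 5]]·[m, c]ᵀ = [114, 22]ᵀ.
Δ = 127·5 − 15² = 410.
m = (114·5 − 15·22)/410 = 24/41; c = (127·22 − 15·114)/410 = 542/205.

m = 0.585, c = 2.644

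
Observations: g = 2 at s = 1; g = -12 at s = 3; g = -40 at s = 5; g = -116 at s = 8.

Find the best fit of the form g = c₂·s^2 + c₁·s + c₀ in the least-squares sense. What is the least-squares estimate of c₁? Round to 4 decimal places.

c₁ = 1.8063

Forming XᵀX = [[4803, 665, 99]; [665, 99, 17]; [99, 17, 4]] and Xᵀg = [-8530, -1162, -166]ᵀ gives XᵀX·[c₂, c₁, c₀]ᵀ = Xᵀg.
Row-reducing yields c₂ = -6775/3278, c₁ = 5921/3278, c₀ = 3240/1639.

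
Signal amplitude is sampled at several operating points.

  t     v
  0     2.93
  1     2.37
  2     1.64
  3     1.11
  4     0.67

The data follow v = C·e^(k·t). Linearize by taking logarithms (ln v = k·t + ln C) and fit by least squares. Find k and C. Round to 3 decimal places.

Linearized form: ln v = k·t + ln C. From the 5 transformed points,
Σt = 10.0000, Σ(t)² = 30.0000, Σln v = 2.1365, Σt·ln v = 0.5635.
Equations: 30.0000·k + 10.0000·ln C = 0.5635;  10.0000·k + 5·ln C = 2.1365.
Slope k = (n·Σt·ln v − Σt·Σln v)/(n·Σ(t)² − (Σt)²) = (5·0.5635 − 10.0000·2.1365)/50.0000 = -0.37095; ln C = (Σln v − k·Σt)/n = 1.16919, so C = exp(1.16919) = 3.21939.

k = -0.371, C = 3.219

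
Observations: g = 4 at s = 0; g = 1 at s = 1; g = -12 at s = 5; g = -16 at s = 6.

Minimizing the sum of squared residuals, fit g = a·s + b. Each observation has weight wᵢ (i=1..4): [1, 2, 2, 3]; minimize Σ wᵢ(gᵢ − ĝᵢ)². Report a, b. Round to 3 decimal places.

a = -3.337, b = 4.263

Normal-equation sums: Σwᵢ·s·s = 160, Σwᵢ·s = 30, Σwᵢ·1 = 8.
Right-hand side: Σwᵢ·s·g = -406, Σwᵢ·g = -66.
So MᵀWM·[a, b]ᵀ = MᵀWg: [[160, 30]; [30, 8]]·[a, b]ᵀ = [-406, -66]ᵀ.
Determinant 160·8 − 30² = 380.
a = ((-406)·8 − 30·(-66))/380 = -317/95; b = (160·(-66) − 30·(-406))/380 = 81/19.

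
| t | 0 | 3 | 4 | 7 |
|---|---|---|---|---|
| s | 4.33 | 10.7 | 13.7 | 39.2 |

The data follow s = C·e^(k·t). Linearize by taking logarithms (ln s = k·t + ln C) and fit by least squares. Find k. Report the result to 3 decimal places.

Linearized form: ln s = k·t + ln C. From the 4 transformed points,
Σt = 14.0000, Σ(t)² = 74.0000, Σln s = 10.1219, Σt·ln s = 43.2611.
Equations: 74.0000·k + 14.0000·ln C = 43.2611;  14.0000·k + 4·ln C = 10.1219.
Solving (det = 100.0000): k = 0.31338, ln C = 1.43365.

k = 0.313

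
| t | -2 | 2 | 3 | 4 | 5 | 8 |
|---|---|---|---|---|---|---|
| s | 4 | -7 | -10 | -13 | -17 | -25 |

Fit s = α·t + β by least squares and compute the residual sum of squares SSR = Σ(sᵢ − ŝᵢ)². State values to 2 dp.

Forming MᵀM = [[122, 20]; [20, 6]] and Mᵀs = [-389, -68]ᵀ gives MᵀM·[α, β]ᵀ = Mᵀs.
Δ = 122·6 − 20² = 332.
α = ((-389)·6 − 20·(-68))/332 = -487/166; β = (122·(-68) − 20·(-389))/332 = -129/83.
Residuals: -26/83, 35/83, 59/166, 24/83, -129/166, 2/83; SSR = 181/166.

SSR = 1.09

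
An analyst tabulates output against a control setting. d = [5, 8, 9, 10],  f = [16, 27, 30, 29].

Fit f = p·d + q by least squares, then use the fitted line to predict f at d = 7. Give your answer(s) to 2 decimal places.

f̂ = 22.64

Forming MᵀM = [[270, 32]; [32, 4]] and Mᵀf = [856, 102]ᵀ gives MᵀM·[p, q]ᵀ = Mᵀf.
det = 270·4 − 32² = 56.
p = (856·4 − 32·102)/56 = 20/7; q = (270·102 − 32·856)/56 = 37/14.
At d = 7: f̂ = (20/7)·(7) + (37/14)·(1) = 317/14.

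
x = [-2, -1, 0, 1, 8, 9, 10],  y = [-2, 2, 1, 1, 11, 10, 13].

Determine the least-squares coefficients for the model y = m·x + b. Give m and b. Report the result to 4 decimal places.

m = 1.1281, b = 1.1140

The normal system AᵀA·[m, b]ᵀ = Aᵀy is [[251, 25]; [25, 7]]·[m, b]ᵀ = [311, 36]ᵀ.
Determinant 251·7 − 25² = 1132.
m = (311·7 − 25·36)/1132 = 1277/1132; b = (251·36 − 25·311)/1132 = 1261/1132.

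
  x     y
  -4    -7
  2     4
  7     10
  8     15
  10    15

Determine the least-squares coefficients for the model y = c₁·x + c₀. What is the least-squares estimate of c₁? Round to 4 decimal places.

Sums needed: Σx·x = 233, Σx = 23, Σ1 = 5.
Right-hand side: Σx·y = 376, Σy = 37.
So MᵀM·[c₁, c₀]ᵀ = Mᵀy: [[233, 23]; [23, 5]]·[c₁, c₀]ᵀ = [376, 37]ᵀ.
det = 233·5 − 23² = 636.
c₁ = (376·5 − 23·37)/636 = 343/212; c₀ = (233·37 − 23·376)/636 = -9/212.

c₁ = 1.6179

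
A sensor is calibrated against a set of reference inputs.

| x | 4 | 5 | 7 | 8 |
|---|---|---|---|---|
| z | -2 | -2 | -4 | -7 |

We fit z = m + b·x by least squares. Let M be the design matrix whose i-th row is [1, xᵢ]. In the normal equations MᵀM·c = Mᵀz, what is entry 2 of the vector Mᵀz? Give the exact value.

-102

Entry 2 ↔ basis x, so (Mᵀz)_{2} = Σᵢ (x)·zᵢ = (4)·(-2) + (5)·(-2) + (7)·(-4) + (8)·(-7) = -102.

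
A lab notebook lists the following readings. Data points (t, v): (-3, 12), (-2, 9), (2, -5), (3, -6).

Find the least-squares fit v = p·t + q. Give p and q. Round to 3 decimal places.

Entries of XᵀX: Σt·t = 26, Σt = 0, Σ1 = 4.
And Σt·v = -82, Σv = 10.
Determinant 26·4 − 0² = 104.
p = ((-82)·4 − 0·10)/104 = -41/13; q = (26·10 − 0·(-82))/104 = 5/2.

p = -3.154, q = 2.500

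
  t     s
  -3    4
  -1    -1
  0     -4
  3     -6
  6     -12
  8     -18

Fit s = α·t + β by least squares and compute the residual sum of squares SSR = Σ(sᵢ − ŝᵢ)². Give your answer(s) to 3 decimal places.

SSR = 9.714

Forming MᵀM = [[119, 13]; [13, 6]] and Mᵀs = [-245, -37]ᵀ gives MᵀM·[α, β]ᵀ = Mᵀs.
Eliminating β: 6·(row 1) − 13·(row 2) gives 545·α = 6·(-245) − 13·(-37) = -989, so α = -989/545.
Then β = ((-37) − 13·(-989/545))/6 = -1218/545.
Residuals: 431/545, -316/545, -962/545, 183/109, 612/545, -136/109; SSR = 5294/545.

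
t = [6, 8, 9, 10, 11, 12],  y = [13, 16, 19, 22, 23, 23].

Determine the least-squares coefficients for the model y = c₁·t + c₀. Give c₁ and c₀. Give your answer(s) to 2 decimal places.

The normal system MᵀM·[c₁, c₀]ᵀ = Mᵀy is [[546, 56]; [56, 6]]·[c₁, c₀]ᵀ = [1126, 116]ᵀ.
det = 546·6 − 56² = 140.
c₁ = (1126·6 − 56·116)/140 = 13/7; c₀ = (546·116 − 56·1126)/140 = 2.

c₁ = 1.86, c₀ = 2.00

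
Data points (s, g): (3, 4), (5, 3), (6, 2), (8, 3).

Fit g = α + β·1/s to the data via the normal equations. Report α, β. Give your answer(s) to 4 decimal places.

The normal equations are: 4·α + (33/40)·β = 12;  (33/40)·α + (2801/14400)·β = 317/120.
(Σ1 = 4, Σ1/s = 33/40, Σ1/s·1/s = 2801/14400, Σg = 12, Σ1/s·g = 317/120.)
Eliminating β: (2801/14400)·(row 1) − (33/40)·(row 2) gives (1403/14400)·α = (2801/14400)·12 − (33/40)·(317/120) = 743/4800, so α = 2229/1403.
Then β = ((317/120) − (33/40)·(2229/1403))/(2801/14400) = 9600/1403.

α = 1.5887, β = 6.8425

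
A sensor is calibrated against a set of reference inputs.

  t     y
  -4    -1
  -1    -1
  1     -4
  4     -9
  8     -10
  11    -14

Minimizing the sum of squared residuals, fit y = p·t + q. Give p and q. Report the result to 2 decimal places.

p = -0.92, q = -3.60

AᵀA·[p, q]ᵀ = Aᵀy reads: 219·p + 19·q = -269;  19·p + 6·q = -39.
(Σt·t = 219, Σt = 19, Σ1 = 6, Σt·y = -269, Σy = -39.)
Eliminating q: 6·(row 1) − 19·(row 2) gives 953·p = 6·(-269) − 19·(-39) = -873, so p = -873/953.
Then q = ((-39) − 19·(-873/953))/6 = -3430/953.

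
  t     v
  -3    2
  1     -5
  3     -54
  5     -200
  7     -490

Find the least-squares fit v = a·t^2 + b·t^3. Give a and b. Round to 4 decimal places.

Forming XᵀX = [[3189, 19933]; [19933, 134733]] and Xᵀv = [-29483, -194587]ᵀ gives XᵀX·[a, b]ᵀ = Xᵀv.
Eliminating b: 134733·(row 1) − 19933·(row 2) gives 32339048·a = 134733·(-29483) − 19933·(-194587) = -93630368, so a = -11703796/4042381.
Then b = ((-194587) − 19933·(-11703796/4042381))/134733 = -4106663/4042381.

a = -2.8953, b = -1.0159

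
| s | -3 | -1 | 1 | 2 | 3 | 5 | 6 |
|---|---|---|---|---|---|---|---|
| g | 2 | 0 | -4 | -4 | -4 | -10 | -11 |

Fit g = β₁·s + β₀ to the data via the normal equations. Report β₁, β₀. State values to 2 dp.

With design matrix X, XᵀX = [[85, 13]; [13, 7]] and Xᵀg = [-146, -31]ᵀ.
Determinant 85·7 − 13² = 426.
β₁ = ((-146)·7 − 13·(-31))/426 = -619/426; β₀ = (85·(-31) − 13·(-146))/426 = -737/426.

β₁ = -1.45, β₀ = -1.73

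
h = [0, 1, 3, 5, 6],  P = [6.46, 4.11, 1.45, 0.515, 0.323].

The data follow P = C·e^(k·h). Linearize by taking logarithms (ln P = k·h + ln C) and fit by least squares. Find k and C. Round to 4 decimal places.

With ln Pᵢ as the transformed response and hᵢ as the regressor:
Σh = 15.0000, Σ(h)² = 71.0000, Σln P = 1.8569, Σh·ln P = -7.5704.
Equations: 71.0000·k + 15.0000·ln C = -7.5704;  15.0000·k + 5·ln C = 1.8569.
Solving (det = 130.0000): k = -0.50543, ln C = 1.88768, so C = exp(1.88768) = 6.60403.

k = -0.5054, C = 6.6040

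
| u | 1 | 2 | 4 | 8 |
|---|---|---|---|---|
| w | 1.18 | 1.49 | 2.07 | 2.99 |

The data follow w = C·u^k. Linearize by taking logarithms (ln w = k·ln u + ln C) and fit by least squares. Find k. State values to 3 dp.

k = 0.450

Taking logs, ln w = k·ln u + ln C, so regress ln w on ln u.
AᵀA = [[6.7263, 4.1589]; [4.1589, 4]], rhs = [3.5626, 2.3871]ᵀ  (here Σln u = 4.1589, Σ(ln u)² = 6.7263, Σln w = 2.3871, Σln u·ln w = 3.5626).
Solving (det = 9.6091): k = 0.44984, ln C = 0.12907.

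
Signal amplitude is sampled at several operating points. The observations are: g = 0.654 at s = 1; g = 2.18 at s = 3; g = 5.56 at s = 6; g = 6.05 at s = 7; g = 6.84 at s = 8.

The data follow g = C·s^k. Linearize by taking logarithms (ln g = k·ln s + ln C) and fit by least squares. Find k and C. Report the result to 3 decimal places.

k = 1.154, C = 0.646

Let Y = ln g. Fitting Y = k·ln s + ln C by least squares:
Σln s = 6.9157, Σ(ln s)² = 12.5280, Σln g = 5.7931, Σln s·ln g = 11.4312.
Equations: 12.5280·k + 6.9157·ln C = 11.4312;  6.9157·k + 5·ln C = 5.7931.
Δ = 12.5280·5 − (6.9157)² = 14.8127; k = (11.4312·5 − 6.9157·5.7931)/14.8127 = 1.15389, ln C = (12.5280·5.7931 − 6.9157·11.4312)/14.8127 = -0.43738, so C = exp(-0.43738) = 0.64573.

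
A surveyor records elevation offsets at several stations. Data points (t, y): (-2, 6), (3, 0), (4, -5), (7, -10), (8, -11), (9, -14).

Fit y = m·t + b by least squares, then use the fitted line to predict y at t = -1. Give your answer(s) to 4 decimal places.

ŷ = 5.0141

Setting ∂/∂m … = 0 gives: 223·m + 29·b = -316;  29·m + 6·b = -34.
det = 223·6 − 29² = 497.
m = ((-316)·6 − 29·(-34))/497 = -130/71; b = (223·(-34) − 29·(-316))/497 = 226/71.
At t = -1: ŷ = (-130/71)·(-1) + (226/71)·(1) = 356/71.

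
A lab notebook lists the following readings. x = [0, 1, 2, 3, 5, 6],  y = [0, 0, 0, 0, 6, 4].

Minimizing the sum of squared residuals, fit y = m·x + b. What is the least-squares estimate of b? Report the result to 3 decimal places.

With design matrix M, MᵀM = [[75, 17]; [17, 6]] and Mᵀy = [54, 10]ᵀ.
Determinant 75·6 − 17² = 161.
m = (54·6 − 17·10)/161 = 22/23; b = (75·10 − 17·54)/161 = -24/23.

b = -1.043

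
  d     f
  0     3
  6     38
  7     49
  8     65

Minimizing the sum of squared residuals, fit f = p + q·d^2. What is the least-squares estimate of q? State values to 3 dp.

q = 0.961

Entries of AᵀA: Σ1 = 4, Σd^2 = 149, Σd^2·d^2 = 7793.
And Σf = 155, Σd^2·f = 7929.
Normal equations: [[4, 149]; [149, 7793]]·[p, q]ᵀ = [155, 7929]ᵀ.
Eliminating q: 7793·(row 1) − 149·(row 2) gives 8971·p = 7793·155 − 149·7929 = 26494, so p = 26494/8971.
Then q = (7929 − 149·(26494/8971))/7793 = 8621/8971.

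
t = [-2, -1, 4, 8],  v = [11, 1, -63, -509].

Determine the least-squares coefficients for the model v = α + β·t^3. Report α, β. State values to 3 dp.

α = 1.305, β = -0.997

Forming AᵀA = [[4, 567]; [567, 266305]] and Aᵀv = [-560, -264729]ᵀ gives AᵀA·[α, β]ᵀ = Aᵀv.
Eliminating β: 266305·(row 1) − 567·(row 2) gives 743731·α = 266305·(-560) − 567·(-264729) = 970543, so α = 970543/743731.
Then β = ((-264729) − 567·(970543/743731))/266305 = -741396/743731.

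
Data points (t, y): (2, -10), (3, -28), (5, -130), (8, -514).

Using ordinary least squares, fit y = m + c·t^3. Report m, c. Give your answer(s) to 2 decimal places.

m = -2.49, c = -1.00

From the data, Σ1 = 4, Σt^3 = 672, Σt^3·t^3 = 278562.
Right-hand side: Σy = -682, Σt^3·y = -280254.
det = 4·278562 − 672² = 662664.
m = ((-682)·278562 − 672·(-280254))/662664 = -137383/55222; c = (4·(-280254) − 672·(-682))/662664 = -27613/27611.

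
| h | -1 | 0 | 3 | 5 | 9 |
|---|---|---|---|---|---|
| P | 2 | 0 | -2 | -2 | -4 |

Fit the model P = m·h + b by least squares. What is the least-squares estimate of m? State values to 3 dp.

m = -0.537

Entries of MᵀM: Σh·h = 116, Σh = 16, Σ1 = 5.
For MᵀP: Σh·P = -54, ΣP = -6.
Eliminating b: 5·(row 1) − 16·(row 2) gives 324·m = 5·(-54) − 16·(-6) = -174, so m = -29/54.
Then b = ((-6) − 16·(-29/54))/5 = 14/27.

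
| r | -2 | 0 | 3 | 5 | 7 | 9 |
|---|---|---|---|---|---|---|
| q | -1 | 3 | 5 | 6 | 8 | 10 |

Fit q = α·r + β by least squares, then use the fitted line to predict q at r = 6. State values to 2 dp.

Normal-equation sums: Σr·r = 168, Σr = 22, Σ1 = 6.
Right-hand side: Σr·q = 193, Σq = 31.
Normal equations: [[168, 22]; [22, 6]]·[α, β]ᵀ = [193, 31]ᵀ.
Δ = 168·6 − 22² = 524.
α = (193·6 − 22·31)/524 = 119/131; β = (168·31 − 22·193)/524 = 481/262.
At r = 6: q̂ = (119/131)·(6) + (481/262)·(1) = 1909/262.

q̂ = 7.29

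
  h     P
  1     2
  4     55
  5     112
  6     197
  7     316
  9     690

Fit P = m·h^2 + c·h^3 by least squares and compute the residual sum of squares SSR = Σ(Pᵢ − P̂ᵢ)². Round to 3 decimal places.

Sums needed: Σh^2·h^2 = 11140, Σh^2·h^3 = 87782, Σh^3·h^3 = 715468.
For MᵀP: Σh^2·P = 82148, Σh^3·P = 671472.
So MᵀM·[m, c]ᵀ = MᵀP: [[11140, 87782]; [87782, 715468]]·[m, c]ᵀ = [82148, 671472]ᵀ.
Δ = 11140·715468 − 87782² = 264633996.
m = (82148·715468 − 87782·671472)/264633996 = -42222460/66158499; c = (11140·671472 − 87782·82148)/264633996 = 67270586/66158499.
Residuals: 107268872/66158499, 8959301/66158499, 18830046/22052833, 7595429/22052833, -98824774/66158499, 9708792/22052833; SSR = 391664150/66158499.

SSR = 5.920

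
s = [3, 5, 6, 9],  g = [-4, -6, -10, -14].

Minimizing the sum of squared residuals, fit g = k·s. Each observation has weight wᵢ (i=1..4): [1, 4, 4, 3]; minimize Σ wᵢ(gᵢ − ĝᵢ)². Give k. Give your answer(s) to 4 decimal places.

k = -1.5121

With design matrix X, XᵀWX = [[496]] and XᵀWg = [-750]ᵀ.
k = (-750)/496 = -1.5121.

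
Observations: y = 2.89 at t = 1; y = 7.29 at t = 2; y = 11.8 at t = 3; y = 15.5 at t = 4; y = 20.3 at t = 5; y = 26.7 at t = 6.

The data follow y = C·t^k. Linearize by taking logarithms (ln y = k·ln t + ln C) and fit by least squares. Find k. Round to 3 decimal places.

With ln yᵢ as the transformed response and ln tᵢ as the regressor:
Σln t = 6.5793, Σ(ln t)² = 9.4099, Σln y = 14.5520, Σln t·ln y = 18.6188.
Equations: 9.4099·k + 6.5793·ln C = 18.6188;  6.5793·k + 6·ln C = 14.5520.
Slope k = (n·Σln t·ln y − Σln t·Σln y)/(n·Σ(ln t)² − (Σln t)²) = (6·18.6188 − 6.5793·14.5520)/13.1729 = 1.21245; ln C = (Σln y − k·Σln t)/n = 1.09583.

k = 1.212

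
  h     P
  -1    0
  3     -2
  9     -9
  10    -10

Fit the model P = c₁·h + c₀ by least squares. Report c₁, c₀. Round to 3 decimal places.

With design matrix A, AᵀA = [[191, 21]; [21, 4]] and AᵀP = [-187, -21]ᵀ.
Eliminating c₀: 4·(row 1) − 21·(row 2) gives 323·c₁ = 4·(-187) − 21·(-21) = -307, so c₁ = -307/323.
Then c₀ = ((-21) − 21·(-307/323))/4 = -84/323.

c₁ = -0.950, c₀ = -0.260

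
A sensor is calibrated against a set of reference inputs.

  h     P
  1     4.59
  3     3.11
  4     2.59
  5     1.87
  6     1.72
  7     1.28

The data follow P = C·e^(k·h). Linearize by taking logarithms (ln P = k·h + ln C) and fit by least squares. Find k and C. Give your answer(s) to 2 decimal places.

With ln Pᵢ as the transformed response and hᵢ as the regressor:
Over the data: Σh = 26.0000, Σ(h)² = 136.0000, Σln P = 5.0253, Σh·ln P = 16.8460.
Normal system: [[136.0000, 26.0000]; [26.0000, 6]]·[k, ln C]ᵀ = [16.8460, 5.0253]ᵀ.
Slope k = (n·Σh·ln P − Σh·Σln P)/(n·Σ(h)² − (Σh)²) = (6·16.8460 − 26.0000·5.0253)/140.0000 = -0.21129; ln C = (Σln P − k·Σh)/n = 1.75315, so C = exp(1.75315) = 5.77278.

k = -0.21, C = 5.77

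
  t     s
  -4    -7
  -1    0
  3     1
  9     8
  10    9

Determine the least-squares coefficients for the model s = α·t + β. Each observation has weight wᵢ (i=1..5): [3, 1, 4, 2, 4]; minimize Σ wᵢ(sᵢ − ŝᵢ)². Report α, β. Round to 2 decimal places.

α = 1.10, β = -1.99

Sums needed: Σwᵢ·t·t = 647, Σwᵢ·t = 57, Σwᵢ·1 = 14.
Right-hand side: Σwᵢ·t·s = 600, Σwᵢ·s = 35.
So XᵀWX·[α, β]ᵀ = XᵀWs: [[647, 57]; [57, 14]]·[α, β]ᵀ = [600, 35]ᵀ.
Eliminating β: 14·(row 1) − 57·(row 2) gives 5809·α = 14·600 − 57·35 = 6405, so α = 6405/5809.
Then β = (35 − 57·(6405/5809))/14 = -11555/5809.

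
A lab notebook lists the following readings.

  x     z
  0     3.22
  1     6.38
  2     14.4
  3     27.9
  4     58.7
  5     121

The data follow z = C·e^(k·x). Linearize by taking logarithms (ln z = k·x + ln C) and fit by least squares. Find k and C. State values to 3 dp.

Linearized form: ln z = k·x + ln C. From the 6 transformed points,
XᵀX = [[55.0000, 15.0000]; [15.0000, 6]], rhs = [57.4422, 17.8866]ᵀ  (here Σx = 15.0000, Σ(x)² = 55.0000, Σln z = 17.8866, Σx·ln z = 57.4422).
Δ = 55.0000·6 − (15.0000)² = 105.0000; k = (57.4422·6 − 15.0000·17.8866)/105.0000 = 0.72718, ln C = (55.0000·17.8866 − 15.0000·57.4422)/105.0000 = 1.16316, so C = exp(1.16316) = 3.20003.

k = 0.727, C = 3.200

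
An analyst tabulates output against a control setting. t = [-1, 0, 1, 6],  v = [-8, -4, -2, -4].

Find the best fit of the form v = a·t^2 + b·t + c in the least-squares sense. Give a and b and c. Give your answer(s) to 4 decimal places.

MᵀM·[a, b, c]ᵀ = Mᵀv reads: 1298·a + 216·b + 38·c = -154;  216·a + 38·b + 6·c = -18;  38·a + 6·b + 4·c = -18.
(Σt^2·t^2 = 1298, Σt^2·t = 216, Σt^2 = 38, Σt·t = 38, Σt = 6, Σ1 = 4, Σt^2·v = -154, Σt·v = -18, Σv = -18.)
Solving the 3×3 system (Gaussian elimination) gives a = -469/946, b = 2865/946, c = -4099/946.

a = -0.4958, b = 3.0285, c = -4.3330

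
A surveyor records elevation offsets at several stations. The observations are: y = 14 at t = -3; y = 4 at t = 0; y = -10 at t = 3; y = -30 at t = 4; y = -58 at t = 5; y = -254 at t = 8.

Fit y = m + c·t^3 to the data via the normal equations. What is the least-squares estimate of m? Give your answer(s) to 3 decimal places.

Entries of XᵀX: Σ1 = 6, Σt^3 = 701, Σt^3·t^3 = 283323.
Moment sums: Σy = -334, Σt^3·y = -139866.
So XᵀX·[m, c]ᵀ = Xᵀy: [[6, 701]; [701, 283323]]·[m, c]ᵀ = [-334, -139866]ᵀ.
Δ = 6·283323 − 701² = 1208537.
m = ((-334)·283323 − 701·(-139866))/1208537 = 3416184/1208537; c = (6·(-139866) − 701·(-334))/1208537 = -605062/1208537.

m = 2.827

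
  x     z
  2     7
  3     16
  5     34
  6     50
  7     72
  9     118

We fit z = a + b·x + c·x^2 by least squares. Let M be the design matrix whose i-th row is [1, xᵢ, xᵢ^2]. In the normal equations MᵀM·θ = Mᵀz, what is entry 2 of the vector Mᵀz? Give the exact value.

Entry 2 ↔ basis x, so (Mᵀz)_{2} = Σᵢ (x)·zᵢ = (2)·(7) + (3)·(16) + (5)·(34) + (6)·(50) + (7)·(72) + (9)·(118) = 2098.

2098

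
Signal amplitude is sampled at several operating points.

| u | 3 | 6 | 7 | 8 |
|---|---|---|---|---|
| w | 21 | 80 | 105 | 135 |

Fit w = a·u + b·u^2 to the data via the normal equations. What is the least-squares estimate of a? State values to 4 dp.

a = 1.5901

Forming MᵀM = [[158, 1098]; [1098, 7874]] and Mᵀw = [2358, 16854]ᵀ gives MᵀM·[a, b]ᵀ = Mᵀw.
Δ = 158·7874 − 1098² = 38488.
a = (2358·7874 − 1098·16854)/38488 = 450/283; b = (158·16854 − 1098·2358)/38488 = 543/283.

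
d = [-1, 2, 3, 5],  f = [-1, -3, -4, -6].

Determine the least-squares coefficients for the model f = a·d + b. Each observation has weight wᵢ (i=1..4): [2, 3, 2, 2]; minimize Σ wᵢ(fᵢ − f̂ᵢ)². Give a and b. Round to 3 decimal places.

a = -0.828, b = -1.604

Entries of AᵀWA: Σwᵢ·d·d = 82, Σwᵢ·d = 20, Σwᵢ·1 = 9.
Right-hand side: Σwᵢ·d·f = -100, Σwᵢ·f = -31.
AᵀWA·[a, b]ᵀ = AᵀWf becomes [[82, 20]; [20, 9]]·[a, b]ᵀ = [-100, -31]ᵀ.
Δ = 82·9 − 20² = 338.
a = ((-100)·9 − 20·(-31))/338 = -140/169; b = (82·(-31) − 20·(-100))/338 = -271/169.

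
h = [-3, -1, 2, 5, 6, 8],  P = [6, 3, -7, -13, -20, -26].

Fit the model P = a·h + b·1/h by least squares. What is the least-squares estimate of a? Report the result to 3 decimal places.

a = -3.108

Compute the Gram sums: Σh·h = 139, Σh·1/h = 6, Σ1/h·1/h = 20801/14400.
Right-hand side: Σh·P = -428, Σ1/h·P = -1061/60.
MᵀM·[a, b]ᵀ = MᵀP becomes [[139, 6]; [6, 20801/14400]]·[a, b]ᵀ = [-428, -1061/60]ᵀ.
det = 139·(20801/14400) − 6² = 2372939/14400.
a = ((-428)·(20801/14400) − 6·(-1061/60))/(2372939/14400) = -7374988/2372939; b = (139·(-1061/60) − 6·(-428))/(2372939/14400) = 1584240/2372939.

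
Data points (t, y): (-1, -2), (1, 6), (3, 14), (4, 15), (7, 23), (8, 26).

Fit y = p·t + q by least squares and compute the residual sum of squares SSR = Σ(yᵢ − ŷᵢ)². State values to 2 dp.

Entries of MᵀM: Σt·t = 140, Σt = 22, Σ1 = 6.
Moment sums: Σt·y = 479, Σy = 82.
Eliminating q: 6·(row 1) − 22·(row 2) gives 356·p = 6·479 − 22·82 = 1070, so p = 535/178.
Then q = (82 − 22·(535/178))/6 = 471/178.
Residuals: -146/89, 31/89, 208/89, 59/178, -61/89, -123/178; SSR = 1661/178.

SSR = 9.33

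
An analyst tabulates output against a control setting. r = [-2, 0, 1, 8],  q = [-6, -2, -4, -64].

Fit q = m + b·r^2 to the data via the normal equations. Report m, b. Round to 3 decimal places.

Forming AᵀA = [[4, 69]; [69, 4113]] and Aᵀq = [-76, -4124]ᵀ gives AᵀA·[m, b]ᵀ = Aᵀq.
Eliminating b: 4113·(row 1) − 69·(row 2) gives 11691·m = 4113·(-76) − 69·(-4124) = -28032, so m = -9344/3897.
Then b = ((-4124) − 69·(-9344/3897))/4113 = -11252/11691.

m = -2.398, b = -0.962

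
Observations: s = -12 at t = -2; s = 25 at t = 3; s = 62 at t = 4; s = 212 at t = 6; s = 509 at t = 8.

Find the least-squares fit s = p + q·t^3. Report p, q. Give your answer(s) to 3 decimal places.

AᵀA·[p, q]ᵀ = Aᵀs reads: 5·p + 811·q = 796;  811·p + 313689·q = 311139.
Δ = 5·313689 − 811² = 910724.
p = (796·313689 − 811·311139)/910724 = -2637285/910724; q = (5·311139 − 811·796)/910724 = 910139/910724.

p = -2.896, q = 0.999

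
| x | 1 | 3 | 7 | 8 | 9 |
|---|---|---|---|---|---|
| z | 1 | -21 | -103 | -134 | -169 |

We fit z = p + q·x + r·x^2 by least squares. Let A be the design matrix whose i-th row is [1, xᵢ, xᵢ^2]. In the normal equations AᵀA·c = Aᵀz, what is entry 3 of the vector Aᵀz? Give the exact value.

Entry 3 ↔ basis x^2, so (Aᵀz)_{3} = Σᵢ (x^2)·zᵢ = (1)·(1) + (9)·(-21) + (49)·(-103) + (64)·(-134) + (81)·(-169) = -27500.

-27500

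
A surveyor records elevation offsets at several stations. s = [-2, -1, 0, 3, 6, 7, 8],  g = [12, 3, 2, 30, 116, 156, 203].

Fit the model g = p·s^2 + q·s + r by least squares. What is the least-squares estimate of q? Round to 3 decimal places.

Setting ∂/∂p … = 0 gives: 7891·p + 1089·q + 163·r = 25133;  1089·p + 163·q + 21·r = 3475;  163·p + 21·q + 7·r = 522.
Row-reducing yields p = 10667/3468, q = 18351/28900, r = 45233/43350.

q = 0.635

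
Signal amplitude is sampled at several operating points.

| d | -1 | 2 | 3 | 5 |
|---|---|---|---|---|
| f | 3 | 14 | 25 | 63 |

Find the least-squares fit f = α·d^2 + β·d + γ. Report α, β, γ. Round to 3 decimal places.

Normal-equation sums: Σd^2·d^2 = 723, Σd^2·d = 159, Σd^2 = 39, Σd·d = 39, Σd = 9, Σ1 = 4.
Moment sums: Σd^2·f = 1859, Σd·f = 415, Σf = 105.
Row-reducing yields α = 13/6, β = 13/10, γ = 11/5.

α = 2.167, β = 1.300, γ = 2.200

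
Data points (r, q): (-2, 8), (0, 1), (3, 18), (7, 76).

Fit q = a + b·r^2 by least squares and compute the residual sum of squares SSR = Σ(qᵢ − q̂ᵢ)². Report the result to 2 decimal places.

SSR = 6.33

With design matrix X, XᵀX = [[4, 62]; [62, 2498]] and Xᵀq = [103, 3918]ᵀ.
Determinant 4·2498 − 62² = 6148.
a = (103·2498 − 62·3918)/6148 = 7189/3074; b = (4·3918 − 62·103)/6148 = 4643/3074.
Residuals: -1169/3074, -4115/3074, 3178/1537, -536/1537; SSR = 19469/3074.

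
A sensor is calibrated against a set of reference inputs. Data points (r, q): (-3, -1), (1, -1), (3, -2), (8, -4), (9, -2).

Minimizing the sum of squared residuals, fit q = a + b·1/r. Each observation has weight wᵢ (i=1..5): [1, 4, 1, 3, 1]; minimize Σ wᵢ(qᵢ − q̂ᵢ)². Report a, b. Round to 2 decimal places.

a = -2.77, b = 1.48

Sums needed: Σwᵢ·1 = 10, Σwᵢ·1/r = 323/72, Σwᵢ·1/r·1/r = 22195/5184.
Right-hand side: Σwᵢ·q = -21, Σwᵢ·1/r·q = -109/18.
AᵀWA·[a, b]ᵀ = AᵀWq becomes [[10, 323/72]; [323/72, 22195/5184]]·[a, b]ᵀ = [-21, -109/18]ᵀ.
det = 10·(22195/5184) − (323/72)² = 13069/576.
a = ((-21)·(22195/5184) − (323/72)·(-109/18))/(13069/576) = -325267/117621; b = (10·(-109/18) − (323/72)·(-21))/(13069/576) = 19384/13069.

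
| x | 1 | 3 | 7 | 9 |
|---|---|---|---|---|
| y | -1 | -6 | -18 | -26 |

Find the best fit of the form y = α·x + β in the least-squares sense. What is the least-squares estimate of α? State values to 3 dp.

With design matrix A, AᵀA = [[140, 20]; [20, 4]] and Aᵀy = [-379, -51]ᵀ.
det = 140·4 − 20² = 160.
α = ((-379)·4 − 20·(-51))/160 = -31/10; β = (140·(-51) − 20·(-379))/160 = 11/4.

α = -3.100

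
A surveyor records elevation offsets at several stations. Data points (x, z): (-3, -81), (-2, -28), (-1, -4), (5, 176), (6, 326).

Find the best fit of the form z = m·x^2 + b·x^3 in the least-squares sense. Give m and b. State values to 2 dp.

m = -2.98, b = 2.01

Compute the Gram sums: Σx^2·x^2 = 2019, Σx^2·x^3 = 10625, Σx^3·x^3 = 63075.
For Aᵀz: Σx^2·z = 15291, Σx^3·z = 94831.
Normal equations: [[2019, 10625]; [10625, 63075]]·[m, b]ᵀ = [15291, 94831]ᵀ.
Δ = 2019·63075 − 10625² = 14457800.
m = (15291·63075 − 10625·94831)/14457800 = -861991/289156; b = (2019·94831 − 10625·15291)/14457800 = 14498457/7228900.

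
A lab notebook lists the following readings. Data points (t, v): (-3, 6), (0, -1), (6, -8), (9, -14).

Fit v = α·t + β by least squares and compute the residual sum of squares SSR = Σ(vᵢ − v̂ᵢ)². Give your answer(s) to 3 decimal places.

The normal equations are: 126·α + 12·β = -192;  12·α + 4·β = -17.
(Σt·t = 126, Σt = 12, Σ1 = 4, Σt·v = -192, Σv = -17.)
Eliminating β: 4·(row 1) − 12·(row 2) gives 360·α = 4·(-192) − 12·(-17) = -564, so α = -47/30.
Then β = ((-17) − 12·(-47/30))/4 = 9/20.
Residuals: 17/20, -29/20, 19/20, -7/20; SSR = 77/20.

SSR = 3.850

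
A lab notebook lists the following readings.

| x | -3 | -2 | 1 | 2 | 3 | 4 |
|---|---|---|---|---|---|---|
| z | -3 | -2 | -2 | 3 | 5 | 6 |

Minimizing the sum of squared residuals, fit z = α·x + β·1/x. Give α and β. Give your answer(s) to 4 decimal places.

From the data, Σx·x = 43, Σx·1/x = 6, Σ1/x·1/x = 257/144.
And Σx·z = 56, Σ1/x·z = 14/3.
Normal equations: [[43, 6]; [6, 257/144]]·[α, β]ᵀ = [56, 14/3]ᵀ.
det = 43·(257/144) − 6² = 5867/144.
α = (56·(257/144) − 6·(14/3))/(5867/144) = 10360/5867; β = (43·(14/3) − 6·56)/(5867/144) = -19488/5867.

α = 1.7658, β = -3.3216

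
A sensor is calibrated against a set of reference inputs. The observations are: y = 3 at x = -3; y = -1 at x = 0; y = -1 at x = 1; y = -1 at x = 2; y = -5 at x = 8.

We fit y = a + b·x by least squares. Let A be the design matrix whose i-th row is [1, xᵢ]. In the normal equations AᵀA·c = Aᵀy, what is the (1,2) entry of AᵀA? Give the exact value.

Row 1 ↔ basis 1, column 2 ↔ basis x, so (AᵀA)_{1,2} = Σᵢ x = (1)·(-3) + (1)·(0) + (1)·(1) + (1)·(2) + (1)·(8) = 8.

8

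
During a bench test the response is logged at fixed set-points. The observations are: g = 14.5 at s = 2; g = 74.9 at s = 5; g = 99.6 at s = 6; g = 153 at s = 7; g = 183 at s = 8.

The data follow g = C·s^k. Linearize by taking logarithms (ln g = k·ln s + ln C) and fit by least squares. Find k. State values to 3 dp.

k = 1.835

Let Y = ln g. Fitting Y = k·ln s + ln C by least squares:
AᵀA = [[14.3918, 8.1197]; [8.1197, 5]], rhs = [37.6659, 21.8314]ᵀ  (here Σln s = 8.1197, Σ(ln s)² = 14.3918, Σln g = 21.8314, Σln s·ln g = 37.6659).
Slope k = (n·Σln s·ln g − Σln s·Σln g)/(n·Σ(ln s)² − (Σln s)²) = (5·37.6659 − 8.1197·21.8314)/6.0295 = 1.83522; ln C = (Σln g − k·Σln s)/n = 1.38598.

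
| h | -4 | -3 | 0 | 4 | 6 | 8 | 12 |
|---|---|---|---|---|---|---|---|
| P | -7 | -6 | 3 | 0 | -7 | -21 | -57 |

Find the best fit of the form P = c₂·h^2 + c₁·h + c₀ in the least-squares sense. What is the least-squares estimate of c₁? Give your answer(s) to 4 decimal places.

c₁ = 1.0734

The normal equations are: 26721·c₂ + 2429·c₁ + 285·c₀ = -9970;  2429·c₂ + 285·c₁ + 23·c₀ = -848;  285·c₂ + 23·c₁ + 7·c₀ = -95.
Row-reducing yields c₂ = -239079/469126, c₁ = 503551/469126, c₀ = 856348/234563.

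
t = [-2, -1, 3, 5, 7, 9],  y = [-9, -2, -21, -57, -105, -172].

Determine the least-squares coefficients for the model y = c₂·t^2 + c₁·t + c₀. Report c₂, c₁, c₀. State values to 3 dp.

c₂ = -2.033, c₁ = -0.652, c₀ = -1.448

Compute the Gram sums: Σt^2·t^2 = 9685, Σt^2·t = 1215, Σt^2 = 169, Σt·t = 169, Σt = 21, Σ1 = 6.
And Σt^2·y = -20729, Σt·y = -2611, Σy = -366.
XᵀX·[c₂, c₁, c₀]ᵀ = Xᵀy becomes [[9685, 1215, 169]; [1215, 169, 21]; [169, 21, 6]]·[c₂, c₁, c₀]ᵀ = [-20729, -2611, -366]ᵀ.
Solving the 3×3 system (Gaussian elimination) gives c₂ = -497565/244708, c₁ = -159475/244708, c₀ = -177139/122354.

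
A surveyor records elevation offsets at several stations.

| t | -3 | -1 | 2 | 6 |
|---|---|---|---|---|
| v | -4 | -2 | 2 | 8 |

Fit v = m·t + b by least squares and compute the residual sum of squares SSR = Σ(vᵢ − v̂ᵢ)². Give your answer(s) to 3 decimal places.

AᵀA·[m, b]ᵀ = Aᵀv reads: 50·m + 4·b = 66;  4·m + 4·b = 4.
(Σt·t = 50, Σt = 4, Σ1 = 4, Σt·v = 66, Σv = 4.)
Δ = 50·4 − 4² = 184.
m = (66·4 − 4·4)/184 = 31/23; b = (50·4 − 4·66)/184 = -8/23.
Residuals: 9/23, -7/23, -8/23, 6/23; SSR = 10/23.

SSR = 0.435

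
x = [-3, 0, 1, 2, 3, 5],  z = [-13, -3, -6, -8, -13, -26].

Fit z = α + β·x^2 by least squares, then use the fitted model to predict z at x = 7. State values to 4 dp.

With design matrix A, AᵀA = [[6, 48]; [48, 804]] and Aᵀz = [-69, -922]ᵀ.
Eliminating β: 804·(row 1) − 48·(row 2) gives 2520·α = 804·(-69) − 48·(-922) = -11220, so α = -187/42.
Then β = ((-922) − 48·(-187/42))/804 = -37/42.
At x = 7: ẑ = (-187/42)·(1) + (-37/42)·(49) = -1000/21.

ẑ = -47.6190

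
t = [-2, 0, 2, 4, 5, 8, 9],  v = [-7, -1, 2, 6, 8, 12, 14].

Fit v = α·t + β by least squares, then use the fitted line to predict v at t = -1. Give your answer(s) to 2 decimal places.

Entries of XᵀX: Σt·t = 194, Σt = 26, Σ1 = 7.
Right-hand side: Σt·v = 304, Σv = 34.
Normal equations: [[194, 26]; [26, 7]]·[α, β]ᵀ = [304, 34]ᵀ.
Δ = 194·7 − 26² = 682.
α = (304·7 − 26·34)/682 = 622/341; β = (194·34 − 26·304)/682 = -654/341.
At t = -1: v̂ = (622/341)·(-1) + (-654/341)·(1) = -116/31.

v̂ = -3.74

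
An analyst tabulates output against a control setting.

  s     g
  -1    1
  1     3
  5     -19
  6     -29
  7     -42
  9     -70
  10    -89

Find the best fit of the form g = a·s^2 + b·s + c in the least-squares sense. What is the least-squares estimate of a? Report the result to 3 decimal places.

a = -0.960

The normal equations are: 20885·a + 2413·b + 293·c = -18143;  2413·a + 293·b + 37·c = -2081;  293·a + 37·b + 7·c = -245.
Solving the 3×3 system (Gaussian elimination) gives a = -2027/2112, b = 943/2112, c = 45/16.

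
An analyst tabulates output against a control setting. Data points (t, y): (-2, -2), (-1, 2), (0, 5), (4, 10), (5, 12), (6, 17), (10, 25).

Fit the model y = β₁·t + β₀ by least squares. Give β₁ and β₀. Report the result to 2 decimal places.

From the data, Σt·t = 182, Σt = 22, Σ1 = 7.
For Xᵀy: Σt·y = 454, Σy = 69.
XᵀX·[β₁, β₀]ᵀ = Xᵀy becomes [[182, 22]; [22, 7]]·[β₁, β₀]ᵀ = [454, 69]ᵀ.
Δ = 182·7 − 22² = 790.
β₁ = (454·7 − 22·69)/790 = 166/79; β₀ = (182·69 − 22·454)/790 = 257/79.

β₁ = 2.10, β₀ = 3.25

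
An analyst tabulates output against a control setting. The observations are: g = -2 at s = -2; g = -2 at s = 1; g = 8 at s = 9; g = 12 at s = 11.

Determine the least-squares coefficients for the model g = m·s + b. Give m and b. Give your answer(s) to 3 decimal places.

m = 1.113, b = -1.289

The normal system XᵀX·[m, b]ᵀ = Xᵀg is [[207, 19]; [19, 4]]·[m, b]ᵀ = [206, 16]ᵀ.
det = 207·4 − 19² = 467.
m = (206·4 − 19·16)/467 = 520/467; b = (207·16 − 19·206)/467 = -602/467.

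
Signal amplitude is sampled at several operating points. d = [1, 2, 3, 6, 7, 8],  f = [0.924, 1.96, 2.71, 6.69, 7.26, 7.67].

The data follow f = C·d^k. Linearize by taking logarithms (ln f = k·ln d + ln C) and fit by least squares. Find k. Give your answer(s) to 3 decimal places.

Let Y = ln f. Fitting Y = k·ln d + ln C by least squares:
Σln d = 7.6089, Σ(ln d)² = 13.0084, Σln f = 7.5112, Σln d·ln f = 13.0612.
Equations: 13.0084·k + 7.6089·ln C = 13.0612;  7.6089·k + 6·ln C = 7.5112.
Solving (det = 20.1558): k = 1.05258, ln C = -0.08296.

k = 1.053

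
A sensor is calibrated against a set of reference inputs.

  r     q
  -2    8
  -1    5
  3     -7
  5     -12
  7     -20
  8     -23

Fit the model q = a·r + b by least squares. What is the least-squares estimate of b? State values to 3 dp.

The normal system XᵀX·[a, b]ᵀ = Xᵀq is [[152, 20]; [20, 6]]·[a, b]ᵀ = [-426, -49]ᵀ.
Determinant 152·6 − 20² = 512.
a = ((-426)·6 − 20·(-49))/512 = -197/64; b = (152·(-49) − 20·(-426))/512 = 67/32.

b = 2.094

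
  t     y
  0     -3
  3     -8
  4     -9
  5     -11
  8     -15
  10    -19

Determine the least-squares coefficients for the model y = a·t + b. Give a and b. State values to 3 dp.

a = -1.563, b = -3.021

Sums needed: Σt·t = 214, Σt = 30, Σ1 = 6.
For Aᵀy: Σt·y = -425, Σy = -65.
AᵀA·[a, b]ᵀ = Aᵀy becomes [[214, 30]; [30, 6]]·[a, b]ᵀ = [-425, -65]ᵀ.
Determinant 214·6 − 30² = 384.
a = ((-425)·6 − 30·(-65))/384 = -25/16; b = (214·(-65) − 30·(-425))/384 = -145/48.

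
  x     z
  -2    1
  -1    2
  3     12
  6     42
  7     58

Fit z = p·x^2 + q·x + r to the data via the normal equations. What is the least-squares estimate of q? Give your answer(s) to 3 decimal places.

Compute the Gram sums: Σx^2·x^2 = 3795, Σx^2·x = 577, Σx^2 = 99, Σx·x = 99, Σx = 13, Σ1 = 5.
Moment sums: Σx^2·z = 4468, Σx·z = 690, Σz = 115.
Solving the 3×3 system (Gaussian elimination) gives p = 11181/10928, q = 10727/10928, r = 1035/5464.

q = 0.982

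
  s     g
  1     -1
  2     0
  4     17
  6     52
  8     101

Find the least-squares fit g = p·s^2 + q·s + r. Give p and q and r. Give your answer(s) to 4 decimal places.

The normal system MᵀM·[p, q, r]ᵀ = Mᵀg is [[5665, 801, 121]; [801, 121, 21]; [121, 21, 5]]·[p, q, r]ᵀ = [8607, 1187, 169]ᵀ.
Solving the 3×3 system (Gaussian elimination) gives p = 5275/2522, q = -10397/2522, r = 628/1261.

p = 2.0916, q = -4.1225, r = 0.4980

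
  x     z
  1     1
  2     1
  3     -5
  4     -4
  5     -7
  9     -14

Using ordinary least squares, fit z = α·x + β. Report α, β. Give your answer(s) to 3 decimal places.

α = -1.925, β = 3.033

Compute the Gram sums: Σx·x = 136, Σx = 24, Σ1 = 6.
Moment sums: Σx·z = -189, Σz = -28.
det = 136·6 − 24² = 240.
α = ((-189)·6 − 24·(-28))/240 = -77/40; β = (136·(-28) − 24·(-189))/240 = 91/30.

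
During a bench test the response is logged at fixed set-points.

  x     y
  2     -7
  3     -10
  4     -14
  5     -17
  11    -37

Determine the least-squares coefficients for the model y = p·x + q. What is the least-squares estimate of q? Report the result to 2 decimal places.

q = -0.30

The normal system MᵀM·[p, q]ᵀ = Mᵀy is [[175, 25]; [25, 5]]·[p, q]ᵀ = [-592, -85]ᵀ.
det = 175·5 − 25² = 250.
p = ((-592)·5 − 25·(-85))/250 = -167/50; q = (175·(-85) − 25·(-592))/250 = -3/10.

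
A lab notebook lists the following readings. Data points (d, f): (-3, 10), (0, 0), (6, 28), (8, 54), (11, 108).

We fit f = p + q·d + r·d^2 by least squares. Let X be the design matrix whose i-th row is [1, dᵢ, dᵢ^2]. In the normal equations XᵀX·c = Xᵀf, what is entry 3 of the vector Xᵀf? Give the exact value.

Entry 3 ↔ basis d^2, so (Xᵀf)_{3} = Σᵢ (d^2)·fᵢ = (9)·(10) + (0)·(0) + (36)·(28) + (64)·(54) + (121)·(108) = 17622.

17622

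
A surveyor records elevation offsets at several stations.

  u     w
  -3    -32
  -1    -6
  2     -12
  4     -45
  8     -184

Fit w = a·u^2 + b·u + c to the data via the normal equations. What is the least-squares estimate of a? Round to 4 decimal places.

Sums needed: Σu^2·u^2 = 4450, Σu^2·u = 556, Σu^2 = 94, Σu·u = 94, Σu = 10, Σ1 = 5.
And Σu^2·w = -12838, Σu·w = -1574, Σw = -279.
Normal equations: [[4450, 556, 94]; [556, 94, 10]; [94, 10, 5]]·[a, b, c]ᵀ = [-12838, -1574, -279]ᵀ.
Inverting the 3×3 Gram matrix, [a, b, c]ᵀ = [-234974/78879, 85532/78879, -51667/26293]ᵀ.

a = -2.9789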